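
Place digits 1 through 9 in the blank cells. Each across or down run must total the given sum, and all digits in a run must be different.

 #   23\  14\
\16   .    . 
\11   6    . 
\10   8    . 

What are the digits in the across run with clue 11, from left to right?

16 in 2 cells must be {7,9}; 23 in 3 cells must be {6,8,9}.
R1C1 = 23 − 14 = 9 completes the 23 down.
R1C2 = 16 − 9 = 7 completes the 16 across.
R2C2 = 11 − 6 = 5 completes the 11 across.
R3C2 = 10 − 8 = 2 completes the 10 across.

6 5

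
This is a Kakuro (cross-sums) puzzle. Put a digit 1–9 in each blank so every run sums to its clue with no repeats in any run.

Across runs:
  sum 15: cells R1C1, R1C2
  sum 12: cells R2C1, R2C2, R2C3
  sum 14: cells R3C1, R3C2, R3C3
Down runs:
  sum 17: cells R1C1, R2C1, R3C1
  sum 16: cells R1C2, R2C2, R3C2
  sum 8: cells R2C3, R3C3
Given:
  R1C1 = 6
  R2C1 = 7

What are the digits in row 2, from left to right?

7, 4, 1

R1C2 = 15 − 6 = 9 completes the 15 across.
R3C1 = 17 − 13 = 4 completes the 17 down.
Nothing is forced directly, so branch on R3C2, whose candidates are 1 or 2 or 3. If R3C2 = 1: then R2C2 would have to be in {1,2,3,4} for the 12 across but in {6} for the 16 down — contradiction. If R3C2 = 2: then R2C2 would have to be in {1,2,3,4} for the 12 across but in {5} for the 16 down — contradiction. So R3C2 = 3.
R2C2 = 16 − 12 = 4 completes the 16 down.
R2C3 = 12 − 11 = 1 completes the 12 across.
R3C3 = 14 − 7 = 7 completes the 14 across.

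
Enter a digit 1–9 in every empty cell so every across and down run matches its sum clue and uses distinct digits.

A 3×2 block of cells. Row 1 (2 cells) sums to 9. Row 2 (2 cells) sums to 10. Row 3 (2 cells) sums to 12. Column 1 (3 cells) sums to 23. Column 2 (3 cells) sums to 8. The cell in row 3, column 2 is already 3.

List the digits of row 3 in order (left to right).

9 3

23 in 3 cells must be {6,8,9}.
(3,1) = 12 − 3 = 9 completes the 12 across.
No cell is forced outright now. (1,1) can only be 6 or 8 (the digits allowed by both its 9 across and its 23 down). If (1,1) = 6: then (1,2) would have to be in {3} for the 9 across but in {1,4} for the 8 down — contradiction. So (1,1) = 8.
(1,2) = 9 − 8 = 1 completes the 9 across.
(2,1) = 23 − 17 = 6 completes the 23 down.
(2,2) = 10 − 6 = 4 completes the 10 across.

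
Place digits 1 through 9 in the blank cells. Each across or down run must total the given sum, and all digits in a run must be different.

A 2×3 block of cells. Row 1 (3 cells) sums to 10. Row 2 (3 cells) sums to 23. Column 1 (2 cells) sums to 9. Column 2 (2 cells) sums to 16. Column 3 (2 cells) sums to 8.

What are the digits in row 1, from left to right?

1, 7, 2

23 in 3 cells must be {6,8,9}; 16 in 2 cells must be {7,9}.
The 10 across and the 16 down share only 7, so (1,2) = 7.
(2,2) = 16 − 7 = 9 completes the 16 down.
Given what's placed, (2,3) must be 6 to fit the 23 across and 8 down.
(1,3) = 8 − 6 = 2 completes the 8 down.
(2,1) = 23 − 15 = 8 completes the 23 across.
(1,1) = 10 − 9 = 1 completes the 10 across.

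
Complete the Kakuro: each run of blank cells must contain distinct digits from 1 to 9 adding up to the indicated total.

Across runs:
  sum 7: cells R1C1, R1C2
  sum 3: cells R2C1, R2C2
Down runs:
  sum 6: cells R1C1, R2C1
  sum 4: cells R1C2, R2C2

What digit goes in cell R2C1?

3 in 2 cells must be {1,2}; 4 in 2 cells must be {1,3}.
The 3 across and the 4 down share only 1, so R2C2 = 1.
R1C2 = 4 − 1 = 3 completes the 4 down.
R2C1 = 3 − 1 = 2 completes the 3 across.
R1C1 = 7 − 3 = 4 completes the 7 across.

2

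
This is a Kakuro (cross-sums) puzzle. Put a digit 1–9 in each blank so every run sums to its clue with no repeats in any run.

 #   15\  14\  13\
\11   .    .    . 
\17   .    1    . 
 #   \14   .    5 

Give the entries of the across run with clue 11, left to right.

Given what's placed, R2C3 must be 7 to fit the 17 across and 13 down.
R3C2 = 14 − 5 = 9 completes the 14 across.
R1C2 = 14 − 10 = 4 completes the 14 down.
R1C3 = 13 − 12 = 1 completes the 13 down.
R2C1 = 17 − 8 = 9 completes the 17 across.
R1C1 = 11 − 5 = 6 completes the 11 across.

6 4 1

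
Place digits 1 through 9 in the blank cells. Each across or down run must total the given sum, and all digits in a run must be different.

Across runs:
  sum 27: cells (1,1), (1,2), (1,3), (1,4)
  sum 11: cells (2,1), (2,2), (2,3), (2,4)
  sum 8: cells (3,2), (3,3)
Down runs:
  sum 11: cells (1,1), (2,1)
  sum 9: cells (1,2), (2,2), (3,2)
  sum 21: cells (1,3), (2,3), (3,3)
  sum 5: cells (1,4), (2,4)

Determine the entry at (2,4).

11 in 4 cells must be {1,2,3,5}.
Only 5 fits (2,3) under both its across sum 11 and down sum 21.
Given what's placed, (3,3) must be 7 to fit the 8 across and 21 down.
(1,3) = 21 − 12 = 9 completes the 21 down.
(3,2) = 8 − 7 = 1 completes the 8 across.
No cell is forced outright now. (1,4) can only be 3 or 4 (the digits allowed by both its 27 across and its 5 down). If (1,4) = 3: then (1,2) would have to be in {7,8} for the 27 across but in {2,3,5,6} for the 9 down — contradiction. So (1,4) = 4.
Given what's placed, (1,2) must be 6 to fit the 27 across and 9 down.
(2,2) = 9 − 7 = 2 completes the 9 down.
(2,4) = 5 − 4 = 1 completes the 5 down.

1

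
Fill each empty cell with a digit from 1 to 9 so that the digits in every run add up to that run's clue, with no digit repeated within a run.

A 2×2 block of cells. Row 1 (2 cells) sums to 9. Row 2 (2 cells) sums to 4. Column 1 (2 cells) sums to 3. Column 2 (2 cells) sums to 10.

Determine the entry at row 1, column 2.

7

4 in 2 cells must be {1,3}; 3 in 2 cells must be {1,2}.
The 4 across and the 3 down share only 1, so (2,1) = 1.
(2,2) = 4 − 1 = 3 completes the 4 across.
(1,1) = 3 − 1 = 2 completes the 3 down.
(1,2) = 9 − 2 = 7 completes the 9 across.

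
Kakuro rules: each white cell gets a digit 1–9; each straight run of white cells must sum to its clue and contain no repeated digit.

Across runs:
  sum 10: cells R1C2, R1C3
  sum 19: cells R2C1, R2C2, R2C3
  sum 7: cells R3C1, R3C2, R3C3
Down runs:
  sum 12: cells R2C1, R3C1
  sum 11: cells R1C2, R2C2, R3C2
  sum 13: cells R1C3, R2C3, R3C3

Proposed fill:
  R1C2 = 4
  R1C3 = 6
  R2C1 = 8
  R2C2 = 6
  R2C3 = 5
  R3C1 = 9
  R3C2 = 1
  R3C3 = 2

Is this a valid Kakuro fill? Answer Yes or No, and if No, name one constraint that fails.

No — the across run R3C1–R3C3 sums to 12, not 7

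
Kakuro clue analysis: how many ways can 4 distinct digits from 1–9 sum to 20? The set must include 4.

6

4 distinct digits from 1–9 sum between 10 and 30.
Keeping only sets containing 4.
Enumerating: {1,4,6,9}, {1,4,7,8}, {2,4,5,9}, {2,4,6,8}, {3,4,5,8}, {3,4,6,7}.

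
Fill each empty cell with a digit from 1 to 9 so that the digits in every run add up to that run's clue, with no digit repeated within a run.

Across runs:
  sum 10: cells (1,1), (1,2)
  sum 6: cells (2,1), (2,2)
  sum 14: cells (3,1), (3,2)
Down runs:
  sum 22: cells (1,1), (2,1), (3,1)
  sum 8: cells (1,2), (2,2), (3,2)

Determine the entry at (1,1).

8

The 6 across and the 22 down share only 5, so (2,1) = 5.
(2,2) = 6 − 5 = 1 completes the 6 across.
Given what's placed, (3,2) must be 5 to fit the 14 across and 8 down.
(1,2) = 8 − 6 = 2 completes the 8 down.
(3,1) = 14 − 5 = 9 completes the 14 across.
(1,1) = 10 − 2 = 8 completes the 10 across.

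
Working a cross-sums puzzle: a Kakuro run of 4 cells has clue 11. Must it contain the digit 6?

The only way to make 11 from 4 distinct digits is {1,2,3,5}, which does not contain 6.

No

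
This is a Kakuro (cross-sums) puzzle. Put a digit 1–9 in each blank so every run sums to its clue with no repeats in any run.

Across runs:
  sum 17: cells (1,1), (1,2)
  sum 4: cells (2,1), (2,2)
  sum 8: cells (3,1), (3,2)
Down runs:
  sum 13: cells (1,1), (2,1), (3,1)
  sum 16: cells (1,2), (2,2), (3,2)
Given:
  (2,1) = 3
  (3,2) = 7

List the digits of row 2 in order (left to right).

3, 1

17 in 2 cells must be {8,9}; 4 in 2 cells must be {1,3}.
(1,2) = 8: the only remaining digit allowed by both the 17 across and the 16 down.
(2,2) = 4 − 3 = 1 completes the 4 across.
(3,1) = 8 − 7 = 1 completes the 8 across.
(1,1) = 17 − 8 = 9 completes the 17 across.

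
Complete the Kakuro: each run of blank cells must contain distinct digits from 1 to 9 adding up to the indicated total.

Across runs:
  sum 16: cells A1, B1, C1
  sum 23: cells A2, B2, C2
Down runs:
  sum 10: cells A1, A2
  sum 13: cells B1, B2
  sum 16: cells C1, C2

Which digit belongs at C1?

7

23 in 3 cells must be {6,8,9}; 16 in 2 cells must be {7,9}.
The 23 across and the 16 down share only 9, so C2 = 9.
C1 = 16 − 9 = 7 completes the 16 down.
Nothing is forced directly, so branch on A2, whose candidates are 6 or 8. If A2 = 8: then A1 would have to be in {1,3,4,5,6,8} for the 16 across but in {2} for the 10 down — contradiction. So A2 = 6.
A1 = 10 − 6 = 4 completes the 10 down.
B1 = 16 − 11 = 5 completes the 16 across.
B2 = 23 − 15 = 8 completes the 23 across.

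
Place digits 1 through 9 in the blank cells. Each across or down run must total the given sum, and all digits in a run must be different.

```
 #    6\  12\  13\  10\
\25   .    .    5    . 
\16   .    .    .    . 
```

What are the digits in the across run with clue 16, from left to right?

Given what's placed, R1C1 must be 4 to fit the 25 across and 6 down.
R2C1 = 6 − 4 = 2 completes the 6 down.
R2C3 = 13 − 5 = 8 completes the 13 down.
Given what's placed, R2C4 must be 1 to fit the 16 across and 10 down.
R1C4 = 10 − 1 = 9 completes the 10 down.
R2C2 = 16 − 11 = 5 completes the 16 across.
R1C2 = 25 − 18 = 7 completes the 25 across.

2 5 8 1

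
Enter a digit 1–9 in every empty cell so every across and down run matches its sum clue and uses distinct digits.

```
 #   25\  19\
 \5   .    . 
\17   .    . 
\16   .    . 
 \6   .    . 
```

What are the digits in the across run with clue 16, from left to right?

17 in 2 cells must be {8,9}; 16 in 2 cells must be {7,9}.
Nothing is forced directly, so branch on R3C2, whose candidates are 7 or 9. If R3C2 = 9: then R2C2 would have to be in {8,9} for the 17 across but in {1,2,3,4,5,6,7} for the 19 down — contradiction. So R3C2 = 7.
R3C1 = 16 − 7 = 9 completes the 16 across.

9 7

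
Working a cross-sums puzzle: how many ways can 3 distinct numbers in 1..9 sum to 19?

3 distinct digits from 1–9 sum between 6 and 24.
Enumerating: {2,8,9}, {3,7,9}, {4,6,9}, {4,7,8}, {5,6,8}.

5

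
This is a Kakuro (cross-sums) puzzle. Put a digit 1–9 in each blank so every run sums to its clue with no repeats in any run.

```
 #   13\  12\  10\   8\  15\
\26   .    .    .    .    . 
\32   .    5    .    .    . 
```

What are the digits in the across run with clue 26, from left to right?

4 7 2 5 8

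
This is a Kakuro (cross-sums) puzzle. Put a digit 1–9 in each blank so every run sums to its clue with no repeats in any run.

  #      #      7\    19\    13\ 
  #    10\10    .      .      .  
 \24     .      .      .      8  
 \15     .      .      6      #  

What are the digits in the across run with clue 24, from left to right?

3, 4, 9, 8

7 in 3 cells must be {1,2,4}.
R1C4 = 13 − 8 = 5 completes the 13 down.
Given what's placed, R1C3 must be 4 to fit the 10 across and 19 down.
R2C3 = 19 − 10 = 9 completes the 19 down.
R1C2 = 10 − 9 = 1 completes the 10 across.
No cell is forced outright now. R2C2 can only be 2 or 4 (the digits allowed by both its 24 across and its 7 down). If R2C2 = 2: then R2C1 would have to be in {5} for the 24 across but in {1,2,3,4,6,7,8,9} for the 10 down — contradiction. So R2C2 = 4.
R2C1 = 24 − 21 = 3 completes the 24 across.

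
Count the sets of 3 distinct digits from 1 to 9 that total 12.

7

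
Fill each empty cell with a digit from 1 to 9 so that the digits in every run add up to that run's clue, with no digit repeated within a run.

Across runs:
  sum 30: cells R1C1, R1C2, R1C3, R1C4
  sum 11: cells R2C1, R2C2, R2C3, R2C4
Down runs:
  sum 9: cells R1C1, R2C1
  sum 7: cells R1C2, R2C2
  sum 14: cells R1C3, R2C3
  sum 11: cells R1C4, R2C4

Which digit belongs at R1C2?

30 in 4 cells must be {6,7,8,9}; 11 in 4 cells must be {1,2,3,5}.
Only 6 fits R1C2 under both its across sum 30 and down sum 7.

6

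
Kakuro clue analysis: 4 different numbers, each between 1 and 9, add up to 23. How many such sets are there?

9

4 distinct digits from 1–9 sum between 10 and 30.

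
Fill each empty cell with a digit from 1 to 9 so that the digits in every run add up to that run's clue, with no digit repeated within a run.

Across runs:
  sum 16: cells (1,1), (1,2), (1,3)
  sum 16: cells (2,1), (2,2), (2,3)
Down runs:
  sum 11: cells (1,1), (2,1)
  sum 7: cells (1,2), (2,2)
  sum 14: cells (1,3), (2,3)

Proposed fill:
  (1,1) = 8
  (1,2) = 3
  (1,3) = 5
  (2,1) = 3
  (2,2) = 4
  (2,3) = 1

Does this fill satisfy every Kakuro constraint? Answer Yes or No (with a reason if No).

No — the across run (2,1)–(2,3) sums to 8, not 16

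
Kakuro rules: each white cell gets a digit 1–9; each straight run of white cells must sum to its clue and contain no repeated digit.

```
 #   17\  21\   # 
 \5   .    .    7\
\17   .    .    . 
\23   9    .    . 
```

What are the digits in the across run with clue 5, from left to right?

1 4

23 in 3 cells must be {6,8,9}.
The 5 across and the 21 down share only 4, so R1C2 = 4.
R3C2 = 8: the only remaining digit allowed by both the 23 across and the 21 down.
R3C3 = 23 − 17 = 6 completes the 23 across.
R1C1 = 5 − 4 = 1 completes the 5 across.
R2C1 = 17 − 10 = 7 completes the 17 down.
R2C2 = 21 − 12 = 9 completes the 21 down.
R2C3 = 17 − 16 = 1 completes the 17 across.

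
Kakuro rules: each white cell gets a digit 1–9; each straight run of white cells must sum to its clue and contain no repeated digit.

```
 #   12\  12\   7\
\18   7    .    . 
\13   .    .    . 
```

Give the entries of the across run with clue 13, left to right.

5 7 1

R2C1 = 12 − 7 = 5 completes the 12 down.
Given what's placed, R2C2 must be 7 to fit the 13 across and 12 down.
R2C3 = 13 − 12 = 1 completes the 13 across.
R1C2 = 12 − 7 = 5 completes the 12 down.
R1C3 = 18 − 12 = 6 completes the 18 across.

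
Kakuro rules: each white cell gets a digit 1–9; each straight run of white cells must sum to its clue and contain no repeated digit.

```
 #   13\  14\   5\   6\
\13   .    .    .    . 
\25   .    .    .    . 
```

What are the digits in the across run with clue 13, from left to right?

4 6 2 1

Nothing is forced directly, so branch on R1C2, whose candidates are 5 or 6. If R1C2 = 5: that forces R1C1 = 4, R1C4 = 1, R2C1 = 9, after which R2C2 would have to be in {1,2,3,4,5,6,7,8} for the 25 across but in {9} for the 14 down — contradiction. So R1C2 = 6.
Given what's placed, R1C1 must be 4 to fit the 13 across and 13 down.
R2C1 = 13 − 4 = 9 completes the 13 down.
R2C2 = 14 − 6 = 8 completes the 14 down.
No cell is forced outright now. R1C3 can only be 1 or 2 (the digits allowed by both its 13 across and its 5 down). If R1C3 = 1: that forces R1C4 = 2, after which R2C3 would have to be in {1,2,3,5,6,7} for the 25 across but in {4} for the 5 down — contradiction. So R1C3 = 2.
R1C4 = 13 − 12 = 1 completes the 13 across.
R2C3 = 5 − 2 = 3 completes the 5 down.
R2C4 = 25 − 20 = 5 completes the 25 across.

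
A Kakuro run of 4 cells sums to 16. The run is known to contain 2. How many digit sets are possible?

4 distinct digits from 1–9 sum between 10 and 30.
Keeping only sets containing 2.
Enumerating: {1,2,4,9}, {1,2,5,8}, {1,2,6,7}, {2,3,4,7}, {2,3,5,6}.

5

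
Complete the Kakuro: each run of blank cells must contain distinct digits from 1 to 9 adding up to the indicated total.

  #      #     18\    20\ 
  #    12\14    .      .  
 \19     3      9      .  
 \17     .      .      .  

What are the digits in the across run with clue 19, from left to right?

3 9 7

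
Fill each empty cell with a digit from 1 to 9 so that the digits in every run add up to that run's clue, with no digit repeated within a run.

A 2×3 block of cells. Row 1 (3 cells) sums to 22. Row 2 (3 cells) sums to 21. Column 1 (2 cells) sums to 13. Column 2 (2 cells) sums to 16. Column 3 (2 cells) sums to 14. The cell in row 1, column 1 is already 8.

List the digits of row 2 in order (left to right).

16 in 2 cells must be {7,9}.
(1,2) = 9: the only remaining digit allowed by both the 22 across and the 16 down.
(1,3) = 22 − 17 = 5 completes the 22 across.
(2,1) = 13 − 8 = 5 completes the 13 down.
(2,2) = 16 − 9 = 7 completes the 16 down.
(2,3) = 21 − 12 = 9 completes the 21 across.

5, 7, 9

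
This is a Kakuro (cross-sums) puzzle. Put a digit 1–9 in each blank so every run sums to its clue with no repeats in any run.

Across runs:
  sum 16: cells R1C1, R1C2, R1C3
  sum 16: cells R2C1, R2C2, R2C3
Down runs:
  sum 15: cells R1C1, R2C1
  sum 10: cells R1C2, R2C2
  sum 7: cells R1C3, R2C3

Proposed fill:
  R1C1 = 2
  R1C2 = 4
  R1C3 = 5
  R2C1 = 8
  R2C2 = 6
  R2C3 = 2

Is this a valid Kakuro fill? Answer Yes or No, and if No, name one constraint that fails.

No — the across run R1C1–R1C3 sums to 11, not 16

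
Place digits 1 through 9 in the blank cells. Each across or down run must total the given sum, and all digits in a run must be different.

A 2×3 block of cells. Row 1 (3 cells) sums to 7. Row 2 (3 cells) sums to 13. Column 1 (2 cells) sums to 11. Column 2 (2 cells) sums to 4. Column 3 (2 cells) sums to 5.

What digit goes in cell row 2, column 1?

7 in 3 cells must be {1,2,4}; 4 in 2 cells must be {1,3}.
The 7 across and the 4 down share only 1, so (1,2) = 1.
(2,2) = 4 − 1 = 3 completes the 4 down.
Nothing is forced directly, so branch on (1,1), whose candidates are 2 or 4. If (1,1) = 4: that forces (1,3) = 2, after which (2,1) would have to be in {1,2,4,6,8,9} for the 13 across but in {7} for the 11 down — contradiction. So (1,1) = 2.
(1,3) = 7 − 3 = 4 completes the 7 across.
(2,1) = 11 − 2 = 9 completes the 11 down.
(2,3) = 13 − 12 = 1 completes the 13 across.

9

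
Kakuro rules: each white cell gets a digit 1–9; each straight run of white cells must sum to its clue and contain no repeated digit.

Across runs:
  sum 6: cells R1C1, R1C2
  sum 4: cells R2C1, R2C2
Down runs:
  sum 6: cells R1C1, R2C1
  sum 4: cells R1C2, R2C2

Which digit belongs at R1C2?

1

4 in 2 cells must be {1,3}.
The 6 across and the 4 down share only 1, so R1C2 = 1.
The 4 across and the 6 down share only 1, so R2C1 = 1.
R2C2 = 4 − 1 = 3 completes the 4 across.
R1C1 = 6 − 1 = 5 completes the 6 across.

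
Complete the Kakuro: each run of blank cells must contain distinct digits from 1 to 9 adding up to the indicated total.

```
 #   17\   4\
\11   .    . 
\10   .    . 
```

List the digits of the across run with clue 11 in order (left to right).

17 in 2 cells must be {8,9}; 4 in 2 cells must be {1,3}.
The 11 across and the 4 down share only 3, so R1C2 = 3.
R2C2 = 4 − 3 = 1 completes the 4 down.
R1C1 = 11 − 3 = 8 completes the 11 across.
R2C1 = 10 − 1 = 9 completes the 10 across.

8 3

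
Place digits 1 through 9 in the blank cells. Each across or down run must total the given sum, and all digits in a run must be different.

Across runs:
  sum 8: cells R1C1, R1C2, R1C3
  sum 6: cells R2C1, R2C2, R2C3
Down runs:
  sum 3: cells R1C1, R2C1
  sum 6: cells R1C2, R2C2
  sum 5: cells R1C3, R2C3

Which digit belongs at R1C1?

1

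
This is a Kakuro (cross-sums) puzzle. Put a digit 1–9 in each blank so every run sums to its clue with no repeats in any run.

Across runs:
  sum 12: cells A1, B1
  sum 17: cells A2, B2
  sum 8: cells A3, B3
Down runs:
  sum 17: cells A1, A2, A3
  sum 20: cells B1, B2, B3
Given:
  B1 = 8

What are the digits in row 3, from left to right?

17 in 2 cells must be {8,9}.
A1 = 12 − 8 = 4 completes the 12 across.
A2 = 8: the only remaining digit allowed by both the 17 across and the 17 down.
B2 = 17 − 8 = 9 completes the 17 across.
A3 = 17 − 12 = 5 completes the 17 down.
B3 = 8 − 5 = 3 completes the 8 across.

5 3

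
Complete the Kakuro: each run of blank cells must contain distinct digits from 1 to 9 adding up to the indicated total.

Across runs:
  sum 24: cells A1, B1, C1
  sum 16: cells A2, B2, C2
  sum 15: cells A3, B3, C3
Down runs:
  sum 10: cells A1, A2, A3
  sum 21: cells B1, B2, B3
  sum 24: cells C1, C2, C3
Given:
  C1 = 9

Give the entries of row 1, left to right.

7 8 9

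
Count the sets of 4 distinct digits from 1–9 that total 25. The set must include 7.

4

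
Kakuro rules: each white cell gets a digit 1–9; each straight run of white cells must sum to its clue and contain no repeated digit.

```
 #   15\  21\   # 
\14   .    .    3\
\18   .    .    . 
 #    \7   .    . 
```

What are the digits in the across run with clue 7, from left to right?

3 in 2 cells must be {1,2}.
Nothing is forced directly, so branch on R2C3, whose candidates are 1 or 2. If R2C3 = 1: that forces R3C3 = 2, R3C2 = 5, R1C2 = 9, after which R2C2 would have to be in {8,9} for the 18 across but in {7} for the 21 down — contradiction. So R2C3 = 2.
R3C3 = 3 − 2 = 1 completes the 3 down.
R3C2 = 7 − 1 = 6 completes the 7 across.
R1C2 = 8: the only remaining digit allowed by both the 14 across and the 21 down.
R2C2 = 21 − 14 = 7 completes the 21 down.
R1C1 = 14 − 8 = 6 completes the 14 across.
R2C1 = 18 − 9 = 9 completes the 18 across.

6, 1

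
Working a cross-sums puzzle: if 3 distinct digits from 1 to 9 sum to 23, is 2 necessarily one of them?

No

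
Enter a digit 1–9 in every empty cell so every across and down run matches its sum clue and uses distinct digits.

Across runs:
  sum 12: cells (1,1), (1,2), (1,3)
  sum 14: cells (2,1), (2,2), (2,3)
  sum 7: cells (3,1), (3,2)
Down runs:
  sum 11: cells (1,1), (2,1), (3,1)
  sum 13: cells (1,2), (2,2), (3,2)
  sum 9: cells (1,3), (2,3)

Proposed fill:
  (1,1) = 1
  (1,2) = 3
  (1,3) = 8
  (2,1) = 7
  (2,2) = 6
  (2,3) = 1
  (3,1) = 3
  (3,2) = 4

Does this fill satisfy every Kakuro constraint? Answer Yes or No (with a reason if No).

Yes

Across: 1+3+8=12; 7+6+1=14; 3+4=7. Down: 1+7+3=11; 3+6+4=13; 8+1=9. No digit repeats within any run.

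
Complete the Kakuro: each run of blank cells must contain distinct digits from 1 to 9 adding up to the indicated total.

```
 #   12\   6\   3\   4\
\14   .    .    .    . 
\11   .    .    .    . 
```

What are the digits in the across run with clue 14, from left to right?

7 4 2 1

11 in 4 cells must be {1,2,3,5}; 3 in 2 cells must be {1,2}; 4 in 2 cells must be {1,3}.
Nothing is forced directly, so branch on R2C1, whose candidates are 3 or 5. If R2C1 = 3: then R1C1 would have to be in {1,2,3,4,5,6,7,8} for the 14 across but in {9} for the 12 down — contradiction. So R2C1 = 5.
R1C1 = 12 − 5 = 7 completes the 12 down.
Given what's placed, R1C4 must be 1 to fit the 14 across and 4 down.
R2C4 = 4 − 1 = 3 completes the 4 down.
R1C3 = 2: the only remaining digit allowed by both the 14 across and the 3 down.
R2C3 = 3 − 2 = 1 completes the 3 down.
R1C2 = 14 − 10 = 4 completes the 14 across.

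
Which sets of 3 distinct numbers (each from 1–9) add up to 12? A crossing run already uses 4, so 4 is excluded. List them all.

{1,2,9}; {1,3,8}; {1,5,6}; {2,3,7}

3 distinct digits from 1–9 sum between 6 and 24.
Dropping sets that contain 4.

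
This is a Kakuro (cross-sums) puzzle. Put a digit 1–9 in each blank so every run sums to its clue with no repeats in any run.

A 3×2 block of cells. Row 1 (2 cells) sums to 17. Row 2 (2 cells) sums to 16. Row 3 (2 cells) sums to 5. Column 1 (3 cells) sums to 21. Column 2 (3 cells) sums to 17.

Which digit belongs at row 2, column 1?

9

17 in 2 cells must be {8,9}; 16 in 2 cells must be {7,9}.
The 5 across and the 21 down share only 4, so (3,1) = 4.
(3,2) = 5 − 4 = 1 completes the 5 across.
Given what's placed, (1,2) must be 9 to fit the 17 across and 17 down.
(2,1) = 9: the only remaining digit allowed by both the 16 across and the 21 down.
(2,2) = 16 − 9 = 7 completes the 16 across.
(1,1) = 17 − 9 = 8 completes the 17 across.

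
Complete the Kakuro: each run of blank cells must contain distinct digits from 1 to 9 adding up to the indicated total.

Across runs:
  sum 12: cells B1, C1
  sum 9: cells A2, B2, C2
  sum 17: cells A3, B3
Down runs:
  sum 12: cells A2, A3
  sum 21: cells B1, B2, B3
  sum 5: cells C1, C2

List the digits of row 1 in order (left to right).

9 3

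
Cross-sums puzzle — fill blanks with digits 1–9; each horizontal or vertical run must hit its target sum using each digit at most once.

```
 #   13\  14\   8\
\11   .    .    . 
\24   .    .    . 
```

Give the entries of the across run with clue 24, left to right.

24 in 3 cells must be {7,8,9}.
The 24 across and the 8 down share only 7, so R2C3 = 7.
R1C3 = 8 − 7 = 1 completes the 8 down.
Nothing is forced directly, so branch on R1C2, whose candidates are 6 or 8. If R1C2 = 8: then R1C1 would have to be in {2} for the 11 across but in {4,5,6,7,8,9} for the 13 down — contradiction. So R1C2 = 6.
R1C1 = 11 − 7 = 4 completes the 11 across.
R2C1 = 13 − 4 = 9 completes the 13 down.
R2C2 = 24 − 16 = 8 completes the 24 across.

9 8 7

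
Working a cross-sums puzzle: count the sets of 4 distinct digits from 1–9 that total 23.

9

4 distinct digits from 1–9 sum between 10 and 30.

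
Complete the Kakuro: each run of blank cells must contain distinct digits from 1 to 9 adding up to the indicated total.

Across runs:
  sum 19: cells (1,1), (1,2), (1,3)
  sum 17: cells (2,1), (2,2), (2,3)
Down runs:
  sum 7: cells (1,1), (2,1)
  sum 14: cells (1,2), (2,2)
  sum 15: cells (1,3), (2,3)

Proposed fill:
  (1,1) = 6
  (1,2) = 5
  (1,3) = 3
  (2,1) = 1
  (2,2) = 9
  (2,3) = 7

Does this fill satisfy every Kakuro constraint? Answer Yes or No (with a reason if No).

No — the down run (1,3)–(2,3) sums to 10, not 15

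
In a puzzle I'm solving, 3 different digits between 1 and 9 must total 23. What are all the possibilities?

{6,8,9}

3 distinct digits from 1–9 sum between 6 and 24.
Only one set works: {6,8,9}.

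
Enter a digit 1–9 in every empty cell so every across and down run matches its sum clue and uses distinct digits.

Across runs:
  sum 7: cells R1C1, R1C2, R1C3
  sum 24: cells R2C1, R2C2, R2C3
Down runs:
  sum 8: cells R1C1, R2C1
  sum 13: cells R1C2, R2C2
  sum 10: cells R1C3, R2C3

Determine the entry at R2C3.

8

7 in 3 cells must be {1,2,4}; 24 in 3 cells must be {7,8,9}.
The 7 across and the 13 down share only 4, so R1C2 = 4.
The 24 across and the 8 down share only 7, so R2C1 = 7.
R2C2 = 13 − 4 = 9 completes the 13 down.
R2C3 = 24 − 16 = 8 completes the 24 across.
R1C1 = 8 − 7 = 1 completes the 8 down.
R1C3 = 7 − 5 = 2 completes the 7 across.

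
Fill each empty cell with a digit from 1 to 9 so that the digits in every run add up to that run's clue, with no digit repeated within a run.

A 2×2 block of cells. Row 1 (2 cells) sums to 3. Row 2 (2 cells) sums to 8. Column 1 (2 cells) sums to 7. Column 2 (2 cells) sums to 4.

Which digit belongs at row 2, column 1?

3 in 2 cells must be {1,2}; 4 in 2 cells must be {1,3}.
The 3 across and the 4 down share only 1, so (1,2) = 1.
(2,2) = 4 − 1 = 3 completes the 4 down.
(1,1) = 3 − 1 = 2 completes the 3 across.
(2,1) = 8 − 3 = 5 completes the 8 across.

5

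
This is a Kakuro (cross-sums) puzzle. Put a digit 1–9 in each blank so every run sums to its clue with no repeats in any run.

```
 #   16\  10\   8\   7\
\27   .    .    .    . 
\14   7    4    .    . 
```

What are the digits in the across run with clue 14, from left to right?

7 4 1 2

16 in 2 cells must be {7,9}.
R1C1 = 16 − 7 = 9 completes the 16 down.
R1C2 = 10 − 4 = 6 completes the 10 down.
No cell is forced outright now. R1C3 can only be 5 or 7 (the digits allowed by both its 27 across and its 8 down). If R1C3 = 5: then R1C4 would have to be in {7} for the 27 across but in {1,2,3,4,5,6} for the 7 down — contradiction. So R1C3 = 7.
R1C4 = 27 − 22 = 5 completes the 27 across.
R2C3 = 8 − 7 = 1 completes the 8 down.
R2C4 = 14 − 12 = 2 completes the 14 across.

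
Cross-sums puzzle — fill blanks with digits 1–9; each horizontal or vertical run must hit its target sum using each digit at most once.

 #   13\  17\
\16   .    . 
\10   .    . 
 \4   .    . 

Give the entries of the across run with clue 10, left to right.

1, 9

16 in 2 cells must be {7,9}; 4 in 2 cells must be {1,3}.
Nothing is forced directly, so branch on R3C2, whose candidates are 1 or 3. If R3C2 = 3: that forces R1C2 = 9, after which R2C2 would have to be in {1,2,3,4,6,7,8,9} for the 10 across but in {5} for the 17 down — contradiction. So R3C2 = 1.
R3C1 = 4 − 1 = 3 completes the 4 across.
Given what's placed, R1C1 must be 9 to fit the 16 across and 13 down.
R1C2 = 16 − 9 = 7 completes the 16 across.
R2C1 = 13 − 12 = 1 completes the 13 down.
R2C2 = 10 − 1 = 9 completes the 10 across.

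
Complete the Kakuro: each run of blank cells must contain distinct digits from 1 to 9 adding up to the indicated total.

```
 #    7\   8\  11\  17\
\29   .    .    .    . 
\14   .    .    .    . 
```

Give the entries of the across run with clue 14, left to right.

2 1 3 8

29 in 4 cells must be {5,7,8,9}; 17 in 2 cells must be {8,9}.
Only 5 fits R1C1 under both its across sum 29 and down sum 7.
Given what's placed, R1C2 must be 7 to fit the 29 across and 8 down.
R2C1 = 7 − 5 = 2 completes the 7 down.
R2C2 = 8 − 7 = 1 completes the 8 down.
R2C4 = 8: the only remaining digit allowed by both the 14 across and the 17 down.
R1C4 = 17 − 8 = 9 completes the 17 down.
R2C3 = 14 − 11 = 3 completes the 14 across.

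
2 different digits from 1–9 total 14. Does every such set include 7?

Counterexample: {5,9} sums to 14 without using 7.

No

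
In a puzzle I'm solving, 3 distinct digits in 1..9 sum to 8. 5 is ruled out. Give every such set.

{1,3,4}

3 distinct digits from 1–9 sum between 6 and 24.
Dropping sets that contain 5.
Only one set works: {1,3,4}.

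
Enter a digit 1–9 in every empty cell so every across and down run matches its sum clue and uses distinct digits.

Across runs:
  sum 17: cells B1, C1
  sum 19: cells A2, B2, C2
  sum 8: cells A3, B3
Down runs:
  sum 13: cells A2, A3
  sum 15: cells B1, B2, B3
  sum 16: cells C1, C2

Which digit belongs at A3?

17 in 2 cells must be {8,9}; 16 in 2 cells must be {7,9}.
The 17 across and the 16 down share only 9, so C1 = 9.
C2 = 16 − 9 = 7 completes the 16 down.
B1 = 17 − 9 = 8 completes the 17 across.
No cell is forced outright now. B2 can only be 3 or 4 (the digits allowed by both its 19 across and its 15 down). If B2 = 3: that forces A2 = 9, after which A3 would have to be in {1,2,3,5,6,7} for the 8 across but in {4} for the 13 down — contradiction. So B2 = 4.
A2 = 19 − 11 = 8 completes the 19 across.
A3 = 13 − 8 = 5 completes the 13 down.
B3 = 8 − 5 = 3 completes the 8 across.

5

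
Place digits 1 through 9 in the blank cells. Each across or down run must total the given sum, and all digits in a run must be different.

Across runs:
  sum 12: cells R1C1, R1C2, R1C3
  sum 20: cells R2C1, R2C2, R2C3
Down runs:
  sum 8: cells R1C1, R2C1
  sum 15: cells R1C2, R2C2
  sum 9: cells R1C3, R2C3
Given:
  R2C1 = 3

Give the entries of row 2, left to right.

R1C1 = 8 − 3 = 5 completes the 8 down.
Given what's placed, R1C2 must be 6 to fit the 12 across and 15 down.
R1C3 = 12 − 11 = 1 completes the 12 across.
R2C2 = 15 − 6 = 9 completes the 15 down.
R2C3 = 20 − 12 = 8 completes the 20 across.

3, 9, 8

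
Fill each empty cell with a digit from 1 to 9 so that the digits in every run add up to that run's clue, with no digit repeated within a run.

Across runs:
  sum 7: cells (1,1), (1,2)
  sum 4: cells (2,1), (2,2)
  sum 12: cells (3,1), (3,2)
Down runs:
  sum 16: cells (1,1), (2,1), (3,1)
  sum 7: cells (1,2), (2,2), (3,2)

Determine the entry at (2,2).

4 in 2 cells must be {1,3}; 7 in 3 cells must be {1,2,4}.
The 4 across and the 7 down share only 1, so (2,2) = 1.
Given what's placed, (3,2) must be 4 to fit the 12 across and 7 down.
(1,2) = 7 − 5 = 2 completes the 7 down.
(2,1) = 4 − 1 = 3 completes the 4 across.
(3,1) = 12 − 4 = 8 completes the 12 across.
(1,1) = 7 − 2 = 5 completes the 7 across.

1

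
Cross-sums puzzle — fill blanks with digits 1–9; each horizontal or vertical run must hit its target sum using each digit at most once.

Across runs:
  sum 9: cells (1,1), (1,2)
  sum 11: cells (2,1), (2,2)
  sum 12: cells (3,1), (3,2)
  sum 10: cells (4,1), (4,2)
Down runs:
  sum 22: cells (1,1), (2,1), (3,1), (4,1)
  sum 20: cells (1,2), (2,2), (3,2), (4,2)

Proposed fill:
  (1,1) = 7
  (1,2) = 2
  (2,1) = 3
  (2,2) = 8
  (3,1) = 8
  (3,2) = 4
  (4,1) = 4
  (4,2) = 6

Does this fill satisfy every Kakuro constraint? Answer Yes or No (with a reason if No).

Across: 7+2=9; 3+8=11; 8+4=12; 4+6=10. Down: 7+3+8+4=22; 2+8+4+6=20. No digit repeats within any run.

Yes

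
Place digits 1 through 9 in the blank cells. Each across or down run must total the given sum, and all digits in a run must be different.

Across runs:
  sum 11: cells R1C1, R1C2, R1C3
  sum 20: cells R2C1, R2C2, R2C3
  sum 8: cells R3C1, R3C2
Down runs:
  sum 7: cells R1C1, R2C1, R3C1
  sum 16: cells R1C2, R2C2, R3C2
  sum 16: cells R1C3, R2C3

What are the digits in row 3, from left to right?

2, 6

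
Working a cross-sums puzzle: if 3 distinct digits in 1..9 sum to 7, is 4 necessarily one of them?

The only way to make 7 from 3 distinct digits is {1,2,4}, which contains 4.

Yes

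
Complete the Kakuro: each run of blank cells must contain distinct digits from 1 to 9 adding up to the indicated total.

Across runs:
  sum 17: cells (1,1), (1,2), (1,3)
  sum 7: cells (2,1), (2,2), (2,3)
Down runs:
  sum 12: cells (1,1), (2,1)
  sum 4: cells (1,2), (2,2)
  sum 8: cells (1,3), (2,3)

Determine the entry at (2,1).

7 in 3 cells must be {1,2,4}; 4 in 2 cells must be {1,3}.
The 7 across and the 12 down share only 4, so (2,1) = 4.
Given what's placed, (2,2) must be 1 to fit the 7 across and 4 down.
(2,3) = 7 − 5 = 2 completes the 7 across.
(1,1) = 12 − 4 = 8 completes the 12 down.
(1,2) = 4 − 1 = 3 completes the 4 down.
(1,3) = 17 − 11 = 6 completes the 17 across.

4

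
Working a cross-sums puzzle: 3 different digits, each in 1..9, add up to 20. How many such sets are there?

3 distinct digits from 1–9 sum between 6 and 24.
Enumerating: {3,8,9}, {4,7,9}, {5,6,9}, {5,7,8}.

4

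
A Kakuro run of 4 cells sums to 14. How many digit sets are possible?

5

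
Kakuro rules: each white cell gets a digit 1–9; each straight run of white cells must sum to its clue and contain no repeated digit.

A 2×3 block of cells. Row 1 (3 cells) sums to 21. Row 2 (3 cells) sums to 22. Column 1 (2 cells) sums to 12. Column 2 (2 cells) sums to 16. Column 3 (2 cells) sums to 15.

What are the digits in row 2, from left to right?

16 in 2 cells must be {7,9}.
Nothing is forced directly, so branch on (1,2), whose candidates are 7 or 9. If (1,2) = 9: that forces (2,2) = 7, (2,1) = 9, (2,3) = 6, after which (1,1) would have to be in {4,5,7,8} for the 21 across but in {3} for the 12 down — contradiction. So (1,2) = 7.
(2,2) = 16 − 7 = 9 completes the 16 down.
Nothing is forced directly, so branch on (2,1), whose candidates are 5 or 7 or 8. If (2,1) = 5: then (1,1) would have to be in {5,6,8,9} for the 21 across but in {7} for the 12 down — contradiction. If (2,1) = 8: then (1,1) would have to be in {5,6,8,9} for the 21 across but in {4} for the 12 down — contradiction. So (2,1) = 7.
(1,1) = 12 − 7 = 5 completes the 12 down.
(1,3) = 21 − 12 = 9 completes the 21 across.
(2,3) = 22 − 16 = 6 completes the 22 across.

7, 9, 6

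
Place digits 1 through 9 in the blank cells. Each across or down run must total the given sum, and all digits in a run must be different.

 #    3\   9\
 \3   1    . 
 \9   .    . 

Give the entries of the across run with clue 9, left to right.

2 7

3 in 2 cells must be {1,2}.
R1C2 = 3 − 1 = 2 completes the 3 across.
R2C1 = 3 − 1 = 2 completes the 3 down.
R2C2 = 9 − 2 = 7 completes the 9 across.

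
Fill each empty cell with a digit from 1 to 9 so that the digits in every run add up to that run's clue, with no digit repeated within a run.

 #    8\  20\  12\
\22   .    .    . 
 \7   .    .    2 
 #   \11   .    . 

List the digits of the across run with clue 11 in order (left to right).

7 in 3 cells must be {1,2,4}.
R2C1 = 1: the only remaining digit allowed by both the 7 across and the 8 down.
R2C2 = 7 − 3 = 4 completes the 7 across.
R1C1 = 8 − 1 = 7 completes the 8 down.
Given what's placed, R1C2 must be 9 to fit the 22 across and 20 down.
R1C3 = 22 − 16 = 6 completes the 22 across.
R3C2 = 20 − 13 = 7 completes the 20 down.
R3C3 = 11 − 7 = 4 completes the 11 across.

7, 4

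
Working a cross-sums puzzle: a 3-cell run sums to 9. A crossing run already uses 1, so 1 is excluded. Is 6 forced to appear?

No

The only way to make 9 from 3 distinct digits under that restriction is {2,3,4}, which does not contain 6.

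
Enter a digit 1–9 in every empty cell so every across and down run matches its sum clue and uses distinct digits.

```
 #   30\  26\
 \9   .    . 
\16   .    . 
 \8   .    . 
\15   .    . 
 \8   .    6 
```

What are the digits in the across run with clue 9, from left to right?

16 in 2 cells must be {7,9}.
R5C1 = 8 − 6 = 2 completes the 8 across.
Nothing is forced directly, so branch on R2C1, whose candidates are 7 or 9. If R2C1 = 7: that forces R2C2 = 9, after which R3C1 would have to be in {1,2,3,5,6,7} for the 8 across but in {4,8,9} for the 30 down — contradiction. So R2C1 = 9.
R2C2 = 16 − 9 = 7 completes the 16 across.
No cell is forced outright now. R4C2 can only be 8 or 9 (the digits allowed by both its 15 across and its 26 down). If R4C2 = 8: that forces R4C1 = 7, after which R3C1 would have to be in {1,2,3,5,6,7} for the 8 across but in {4,8} for the 30 down — contradiction. So R4C2 = 9.
R4C1 = 15 − 9 = 6 completes the 15 across.
R3C1 = 5: the only remaining digit allowed by both the 8 across and the 30 down.
R3C2 = 8 − 5 = 3 completes the 8 across.
R1C1 = 30 − 22 = 8 completes the 30 down.
R1C2 = 9 − 8 = 1 completes the 9 across.

8 1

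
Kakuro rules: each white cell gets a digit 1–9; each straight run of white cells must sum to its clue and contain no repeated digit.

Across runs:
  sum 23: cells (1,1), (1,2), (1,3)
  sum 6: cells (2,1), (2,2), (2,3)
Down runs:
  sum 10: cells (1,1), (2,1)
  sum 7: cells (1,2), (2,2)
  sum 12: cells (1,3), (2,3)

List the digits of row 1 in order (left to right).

23 in 3 cells must be {6,8,9}; 6 in 3 cells must be {1,2,3}.
The 23 across and the 7 down share only 6, so (1,2) = 6.
(2,2) = 7 − 6 = 1 completes the 7 down.
Given what's placed, (2,3) must be 3 to fit the 6 across and 12 down.
(1,3) = 12 − 3 = 9 completes the 12 down.
(2,1) = 6 − 4 = 2 completes the 6 across.
(1,1) = 23 − 15 = 8 completes the 23 across.

8 6 9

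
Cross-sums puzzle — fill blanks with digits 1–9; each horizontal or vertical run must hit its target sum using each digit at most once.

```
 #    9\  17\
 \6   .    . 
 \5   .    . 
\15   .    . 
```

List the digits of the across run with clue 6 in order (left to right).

1 5

The 15 across and the 9 down share only 6, so R3C1 = 6.
R3C2 = 15 − 6 = 9 completes the 15 across.
Nothing is forced directly, so branch on R1C1, whose candidates are 1 or 2. If R1C1 = 2: then R1C2 would have to be in {4} for the 6 across but in {1,2,3,5,6,7} for the 17 down — contradiction. So R1C1 = 1.
R1C2 = 6 − 1 = 5 completes the 6 across.
R2C1 = 9 − 7 = 2 completes the 9 down.
R2C2 = 5 − 2 = 3 completes the 5 across.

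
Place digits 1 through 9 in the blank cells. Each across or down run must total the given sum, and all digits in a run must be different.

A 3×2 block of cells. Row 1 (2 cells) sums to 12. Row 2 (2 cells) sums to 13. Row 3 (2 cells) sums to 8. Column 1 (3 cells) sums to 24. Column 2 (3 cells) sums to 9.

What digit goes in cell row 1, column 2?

24 in 3 cells must be {7,8,9}.
The 8 across and the 24 down share only 7, so (3,1) = 7.
(3,2) = 8 − 7 = 1 completes the 8 across.
Nothing is forced directly, so branch on (1,1), whose candidates are 8 or 9. If (1,1) = 8: then (1,2) would have to be in {4} for the 12 across but in {2,3,5,6} for the 9 down — contradiction. So (1,1) = 9.
(1,2) = 12 − 9 = 3 completes the 12 across.
(2,1) = 24 − 16 = 8 completes the 24 down.
(2,2) = 13 − 8 = 5 completes the 13 across.

3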